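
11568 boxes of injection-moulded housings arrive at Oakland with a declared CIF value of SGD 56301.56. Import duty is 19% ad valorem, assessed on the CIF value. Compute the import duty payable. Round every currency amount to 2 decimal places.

Import duty = 56301.56 × 19% = 10697.30

Import duty: SGD 10697.30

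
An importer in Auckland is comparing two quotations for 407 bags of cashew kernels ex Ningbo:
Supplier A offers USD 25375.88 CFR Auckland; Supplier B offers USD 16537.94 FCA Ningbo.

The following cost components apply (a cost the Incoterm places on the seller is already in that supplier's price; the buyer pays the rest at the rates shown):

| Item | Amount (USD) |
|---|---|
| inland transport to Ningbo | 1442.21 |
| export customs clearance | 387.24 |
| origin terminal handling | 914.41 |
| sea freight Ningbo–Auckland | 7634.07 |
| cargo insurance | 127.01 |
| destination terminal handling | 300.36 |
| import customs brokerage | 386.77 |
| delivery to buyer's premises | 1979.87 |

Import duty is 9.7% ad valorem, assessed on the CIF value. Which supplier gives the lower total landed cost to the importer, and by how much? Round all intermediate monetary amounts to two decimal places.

Supplier B is cheaper by USD 317.54

Supplier A (CFR):
CIF value = CFR price + insurance = 25375.88 + 127.01 = 25502.89
Import duty = 25502.89 × 9.7% = 2473.78
Buyer bears (A): 127.01 + 300.36 + 386.77 + 1979.87 = 2794.01
Landed cost (A) = invoice 25375.88 + 2794.01 + duty 2473.78 = 30643.67
Supplier B (FCA):
CIF value = FCA price + origin terminal + freight + insurance = 16537.94 + 914.41 + 7634.07 + 127.01 = 25213.43
Import duty = 25213.43 × 9.7% = 2445.70
Buyer bears (B): 914.41 + 7634.07 + 127.01 + 300.36 + 386.77 + 1979.87 = 11342.49
Landed cost (B) = invoice 16537.94 + 11342.49 + duty 2445.70 = 30326.13
Difference = |30643.67 − 30326.13| = 317.54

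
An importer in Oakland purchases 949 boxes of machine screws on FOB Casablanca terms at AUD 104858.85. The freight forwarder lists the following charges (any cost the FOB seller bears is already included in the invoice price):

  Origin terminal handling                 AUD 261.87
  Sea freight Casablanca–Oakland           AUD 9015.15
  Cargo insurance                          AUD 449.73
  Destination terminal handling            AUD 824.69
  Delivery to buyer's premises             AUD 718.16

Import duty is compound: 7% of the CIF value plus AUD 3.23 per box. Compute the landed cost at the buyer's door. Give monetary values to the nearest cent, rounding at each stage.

FOB: the seller bears costs until goods are on board at the origin port; the buyer bears freight, insurance and all costs thereafter.
Already in the invoice (seller's account under FOB): origin terminal — exclude.
CIF value = FOB price + freight + insurance = 104858.85 + 9015.15 + 449.73 = 114323.73
Ad valorem component: 114323.73 × 7% = 8002.66
Specific component: 949 × 3.23 = 3065.27
Import duty = 8002.66 + 3065.27 = 11067.93
Buyer bears: freight 9015.15 + insurance 449.73 + destination terminal 824.69 + delivery 718.16 + duty 11067.93 = 22075.66
Landed cost = invoice 104858.85 + 22075.66 = 126934.51

Total landed cost: AUD 126934.51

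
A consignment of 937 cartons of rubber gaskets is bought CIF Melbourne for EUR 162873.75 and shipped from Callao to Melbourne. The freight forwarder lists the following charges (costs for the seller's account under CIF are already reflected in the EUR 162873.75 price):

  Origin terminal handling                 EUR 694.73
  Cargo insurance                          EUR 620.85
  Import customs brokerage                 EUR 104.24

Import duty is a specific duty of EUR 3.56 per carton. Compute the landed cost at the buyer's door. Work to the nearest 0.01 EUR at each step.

CIF: the seller pays costs through ocean freight and marine insurance to the destination port.
Already in the invoice (seller's account under CIF): origin terminal, insurance — exclude.
The CIF price already equals the CIF value: 162873.75
Import duty = 937 × 3.56 = 3335.72
Buyer bears: brokerage 104.24 + duty 3335.72 = 3439.96
Landed cost = invoice 162873.75 + 3439.96 = 166313.71

Total landed cost: EUR 166313.71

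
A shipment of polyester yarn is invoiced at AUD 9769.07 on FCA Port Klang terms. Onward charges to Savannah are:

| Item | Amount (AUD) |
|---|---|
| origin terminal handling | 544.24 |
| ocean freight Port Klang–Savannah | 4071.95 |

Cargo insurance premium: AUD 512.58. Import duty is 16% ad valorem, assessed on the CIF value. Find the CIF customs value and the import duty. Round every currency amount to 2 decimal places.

CIF = FCA price + pre-shipment costs + freight + insurance
CIF = 9769.07 + 544.24 + 4071.95 + 512.58 = 14897.84
Import duty = 14897.84 × 16% = 2383.65

CIF value: AUD 14897.84; import duty: AUD 2383.65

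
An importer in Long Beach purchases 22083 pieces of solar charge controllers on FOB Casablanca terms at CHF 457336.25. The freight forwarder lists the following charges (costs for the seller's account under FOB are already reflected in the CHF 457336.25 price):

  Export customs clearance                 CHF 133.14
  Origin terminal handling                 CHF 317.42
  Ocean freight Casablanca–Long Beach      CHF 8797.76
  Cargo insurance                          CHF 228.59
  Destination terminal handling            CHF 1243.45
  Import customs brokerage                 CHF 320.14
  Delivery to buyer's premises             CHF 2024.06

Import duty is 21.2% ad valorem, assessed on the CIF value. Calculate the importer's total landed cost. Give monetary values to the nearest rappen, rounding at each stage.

FOB: the seller bears costs until goods are on board at the origin port; the buyer bears freight, insurance and all costs thereafter.
Already in the invoice (seller's account under FOB): export clearance, origin terminal — exclude.
CIF value = FOB price + freight + insurance = 457336.25 + 8797.76 + 228.59 = 466362.60
Import duty = 466362.60 × 21.2% = 98868.87
Buyer bears: freight 8797.76 + insurance 228.59 + destination terminal 1243.45 + brokerage 320.14 + delivery 2024.06 + duty 98868.87 = 111482.87
Landed cost = invoice 457336.25 + 111482.87 = 568819.12

Total landed cost: CHF 568819.12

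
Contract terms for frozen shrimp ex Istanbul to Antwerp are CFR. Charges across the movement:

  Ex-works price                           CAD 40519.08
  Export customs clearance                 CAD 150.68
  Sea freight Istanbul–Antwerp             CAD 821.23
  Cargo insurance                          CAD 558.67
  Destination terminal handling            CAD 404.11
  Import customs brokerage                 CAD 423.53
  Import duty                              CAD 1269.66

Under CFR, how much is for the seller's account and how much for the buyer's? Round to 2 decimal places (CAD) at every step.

Seller: CAD 41490.99; buyer: CAD 2655.97

CFR: the seller pays costs through ocean freight to the destination port, but not insurance.
Seller's account: goods 40519.08 + export clearance 150.68 + freight 821.23 = 41490.99
Buyer's account: insurance 558.67 + destination terminal 404.11 + brokerage 423.53 + duty 1269.66 = 2655.97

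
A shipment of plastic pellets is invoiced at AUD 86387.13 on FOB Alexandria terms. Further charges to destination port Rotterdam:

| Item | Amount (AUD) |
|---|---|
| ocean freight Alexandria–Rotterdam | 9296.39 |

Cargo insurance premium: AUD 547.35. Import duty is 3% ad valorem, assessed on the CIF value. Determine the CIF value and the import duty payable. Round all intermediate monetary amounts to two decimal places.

CIF = FOB price + freight + insurance
CIF = 86387.13 + 9296.39 + 547.35 = 96230.87
Import duty = 96230.87 × 3% = 2886.93

CIF value: AUD 96230.87; import duty: AUD 2886.93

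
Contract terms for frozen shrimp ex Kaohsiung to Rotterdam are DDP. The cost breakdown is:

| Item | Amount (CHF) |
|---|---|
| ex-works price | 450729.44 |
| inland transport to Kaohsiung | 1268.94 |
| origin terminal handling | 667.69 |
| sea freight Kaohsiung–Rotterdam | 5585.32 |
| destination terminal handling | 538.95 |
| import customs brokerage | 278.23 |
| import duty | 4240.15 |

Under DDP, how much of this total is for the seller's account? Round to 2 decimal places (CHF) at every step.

DDP: the seller bears all costs including import duty.
Seller's account: goods 450729.44 + inland to port 1268.94 + origin terminal 667.69 + freight 5585.32 + destination terminal 538.95 + brokerage 278.23 + duty 4240.15 = 463308.72
Buyer's account: 0.00

Seller's account: CHF 463308.72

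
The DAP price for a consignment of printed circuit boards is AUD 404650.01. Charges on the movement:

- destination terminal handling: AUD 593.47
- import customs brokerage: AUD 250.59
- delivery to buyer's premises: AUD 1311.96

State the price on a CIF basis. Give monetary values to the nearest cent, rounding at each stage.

Not relevant to the conversion: brokerage — on the buyer under both terms; not part of either seller's price.
From DAP to CIF, the seller no longer bears: destination terminal, delivery.
CIF price = 404650.01 − 593.47 − 1311.96 = 402744.58

CIF price: AUD 402744.58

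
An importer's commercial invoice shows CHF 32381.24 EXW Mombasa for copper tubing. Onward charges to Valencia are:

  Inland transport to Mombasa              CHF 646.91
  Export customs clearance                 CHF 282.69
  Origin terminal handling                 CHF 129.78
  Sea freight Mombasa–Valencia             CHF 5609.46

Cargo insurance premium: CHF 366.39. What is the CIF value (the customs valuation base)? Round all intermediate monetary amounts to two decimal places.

CIF value: CHF 39416.47

CIF = EXW price + pre-shipment costs + freight + insurance
CIF = 32381.24 + 646.91 + 282.69 + 129.78 + 5609.46 + 366.39 = 39416.47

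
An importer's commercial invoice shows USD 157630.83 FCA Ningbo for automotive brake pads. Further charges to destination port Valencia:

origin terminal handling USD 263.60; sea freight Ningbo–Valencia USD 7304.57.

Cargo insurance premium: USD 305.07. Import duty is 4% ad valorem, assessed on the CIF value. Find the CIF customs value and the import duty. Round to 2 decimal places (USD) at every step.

CIF = FCA price + pre-shipment costs + freight + insurance
CIF = 157630.83 + 263.60 + 7304.57 + 305.07 = 165504.07
Import duty = 165504.07 × 4% = 6620.16

CIF value: USD 165504.07; import duty: USD 6620.16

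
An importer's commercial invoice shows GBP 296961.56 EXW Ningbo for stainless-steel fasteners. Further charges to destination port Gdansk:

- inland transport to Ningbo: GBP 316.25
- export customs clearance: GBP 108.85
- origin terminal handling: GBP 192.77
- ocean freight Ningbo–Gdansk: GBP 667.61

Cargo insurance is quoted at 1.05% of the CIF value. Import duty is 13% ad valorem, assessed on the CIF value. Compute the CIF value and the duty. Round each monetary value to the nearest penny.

Let C be the CIF value. C = EXW price + pre-shipment costs + freight + 1.05% × C
C − 1.05% × C = 296961.56 + 316.25 + 108.85 + 192.77 + 667.61
0.9895 × C = 298247.04
C = 298247.04 / 0.9895 = 301411.86
Insurance premium = 1.05% × 301411.86 = 3164.82
Import duty = 301411.86 × 13% = 39183.54

CIF value: GBP 301411.86; import duty: GBP 39183.54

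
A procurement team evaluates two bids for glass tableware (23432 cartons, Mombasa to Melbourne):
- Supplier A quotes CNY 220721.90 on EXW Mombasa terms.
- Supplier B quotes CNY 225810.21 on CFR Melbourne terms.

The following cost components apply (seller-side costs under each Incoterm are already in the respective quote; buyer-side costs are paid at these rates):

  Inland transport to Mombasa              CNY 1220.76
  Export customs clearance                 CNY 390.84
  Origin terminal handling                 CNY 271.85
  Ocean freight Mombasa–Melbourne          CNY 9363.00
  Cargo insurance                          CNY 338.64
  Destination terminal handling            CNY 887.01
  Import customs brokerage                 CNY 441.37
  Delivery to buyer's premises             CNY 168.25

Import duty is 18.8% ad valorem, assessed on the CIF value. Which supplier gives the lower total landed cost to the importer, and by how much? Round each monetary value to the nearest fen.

Supplier A (EXW):
CIF value = EXW price + inland to port + export clearance + origin terminal + freight + insurance = 220721.90 + 1220.76 + 390.84 + 271.85 + 9363.00 + 338.64 = 232306.99
Import duty = 232306.99 × 18.8% = 43673.71
Buyer bears (A): 1220.76 + 390.84 + 271.85 + 9363.00 + 338.64 + 887.01 + 441.37 + 168.25 = 13081.72
Landed cost (A) = invoice 220721.90 + 13081.72 + duty 43673.71 = 277477.33
Supplier B (CFR):
CIF value = CFR price + insurance = 225810.21 + 338.64 = 226148.85
Import duty = 226148.85 × 18.8% = 42515.98
Buyer bears (B): 338.64 + 887.01 + 441.37 + 168.25 = 1835.27
Landed cost (B) = invoice 225810.21 + 1835.27 + duty 42515.98 = 270161.46
Difference = |277477.33 − 270161.46| = 7315.87

Supplier B is cheaper by CNY 7315.87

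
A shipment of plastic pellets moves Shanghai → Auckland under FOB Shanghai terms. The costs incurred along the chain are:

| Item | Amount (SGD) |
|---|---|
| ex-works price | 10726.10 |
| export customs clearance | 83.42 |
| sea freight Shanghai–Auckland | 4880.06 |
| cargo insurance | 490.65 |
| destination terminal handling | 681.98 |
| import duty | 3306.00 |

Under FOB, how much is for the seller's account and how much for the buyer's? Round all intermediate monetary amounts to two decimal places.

Seller: SGD 10809.52; buyer: SGD 9358.69

FOB: the seller bears costs until goods are on board at the origin port; the buyer bears freight, insurance and all costs thereafter.
Seller's account: goods 10726.10 + export clearance 83.42 = 10809.52
Buyer's account: freight 4880.06 + insurance 490.65 + destination terminal 681.98 + duty 3306.00 = 9358.69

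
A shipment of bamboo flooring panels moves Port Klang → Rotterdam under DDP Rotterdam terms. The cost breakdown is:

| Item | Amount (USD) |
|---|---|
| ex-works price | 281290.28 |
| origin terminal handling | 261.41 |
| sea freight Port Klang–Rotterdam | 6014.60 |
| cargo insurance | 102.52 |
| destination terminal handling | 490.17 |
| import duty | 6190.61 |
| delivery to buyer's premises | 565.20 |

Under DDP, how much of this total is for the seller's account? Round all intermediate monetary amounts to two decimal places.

Seller's account: USD 294914.79

DDP: the seller bears all costs including import duty.
Seller's account: goods 281290.28 + origin terminal 261.41 + freight 6014.60 + insurance 102.52 + destination terminal 490.17 + duty 6190.61 + delivery 565.20 = 294914.79
Buyer's account: 0.00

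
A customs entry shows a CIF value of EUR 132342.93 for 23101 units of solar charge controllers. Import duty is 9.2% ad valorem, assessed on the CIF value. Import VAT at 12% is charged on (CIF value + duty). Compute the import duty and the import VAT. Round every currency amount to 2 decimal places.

Import duty = 132342.93 × 9.2% = 12175.55
VAT base = CIF + duty = 132342.93 + 12175.55 = 144518.48
Import VAT = 144518.48 × 12% = 17342.22

Import duty: EUR 12175.55; import VAT: EUR 17342.22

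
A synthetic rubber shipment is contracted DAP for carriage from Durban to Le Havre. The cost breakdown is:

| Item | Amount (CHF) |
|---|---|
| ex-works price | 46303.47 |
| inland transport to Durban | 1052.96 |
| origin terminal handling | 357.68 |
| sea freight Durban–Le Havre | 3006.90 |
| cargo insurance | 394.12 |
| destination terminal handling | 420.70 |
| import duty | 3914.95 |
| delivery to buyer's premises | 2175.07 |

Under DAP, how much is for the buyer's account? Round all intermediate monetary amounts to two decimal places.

Buyer's account: CHF 3914.95

DAP: the seller bears all costs to the named destination except import duty and clearance.
Seller's account: goods 46303.47 + inland to port 1052.96 + origin terminal 357.68 + freight 3006.90 + insurance 394.12 + destination terminal 420.70 + delivery 2175.07 = 53710.90
Buyer's account: duty 3914.95 = 3914.95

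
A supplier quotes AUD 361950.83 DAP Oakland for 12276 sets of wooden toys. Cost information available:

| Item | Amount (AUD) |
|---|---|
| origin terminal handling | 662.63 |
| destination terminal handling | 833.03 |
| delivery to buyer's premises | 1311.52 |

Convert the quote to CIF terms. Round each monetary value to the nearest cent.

Not relevant to the conversion: origin terminal — on the seller under both DAP and CIF; already in the DAP price and stays in the CIF price.
From DAP to CIF, the seller no longer bears: destination terminal, delivery.
CIF price = 361950.83 − 833.03 − 1311.52 = 359806.28

CIF price: AUD 359806.28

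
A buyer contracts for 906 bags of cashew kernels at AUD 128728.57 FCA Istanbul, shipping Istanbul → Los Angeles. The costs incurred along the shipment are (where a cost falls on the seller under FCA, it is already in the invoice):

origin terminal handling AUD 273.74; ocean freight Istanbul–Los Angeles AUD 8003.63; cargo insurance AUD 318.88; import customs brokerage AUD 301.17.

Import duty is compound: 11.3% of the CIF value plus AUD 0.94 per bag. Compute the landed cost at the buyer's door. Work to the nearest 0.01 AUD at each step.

FCA: the seller delivers export-cleared goods to the carrier; the buyer bears costs from that point.
CIF value = FCA price + origin terminal + freight + insurance = 128728.57 + 273.74 + 8003.63 + 318.88 = 137324.82
Ad valorem component: 137324.82 × 11.3% = 15517.70
Specific component: 906 × 0.94 = 851.64
Import duty = 15517.70 + 851.64 = 16369.34
Buyer bears: origin terminal 273.74 + freight 8003.63 + insurance 318.88 + brokerage 301.17 + duty 16369.34 = 25266.76
Landed cost = invoice 128728.57 + 25266.76 = 153995.33

Total landed cost: AUD 153995.33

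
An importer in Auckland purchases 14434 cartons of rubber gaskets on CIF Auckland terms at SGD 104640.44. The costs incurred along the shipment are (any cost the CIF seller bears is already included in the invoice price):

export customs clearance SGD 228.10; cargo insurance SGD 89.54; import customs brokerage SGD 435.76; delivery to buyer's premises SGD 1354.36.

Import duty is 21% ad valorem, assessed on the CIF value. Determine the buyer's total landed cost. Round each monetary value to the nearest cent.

Total landed cost: SGD 128405.05

CIF: the seller pays costs through ocean freight and marine insurance to the destination port.
Already in the invoice (seller's account under CIF): export clearance, insurance — exclude.
The CIF price already equals the CIF value: 104640.44
Import duty = 104640.44 × 21% = 21974.49
Buyer bears: brokerage 435.76 + delivery 1354.36 + duty 21974.49 = 23764.61
Landed cost = invoice 104640.44 + 23764.61 = 128405.05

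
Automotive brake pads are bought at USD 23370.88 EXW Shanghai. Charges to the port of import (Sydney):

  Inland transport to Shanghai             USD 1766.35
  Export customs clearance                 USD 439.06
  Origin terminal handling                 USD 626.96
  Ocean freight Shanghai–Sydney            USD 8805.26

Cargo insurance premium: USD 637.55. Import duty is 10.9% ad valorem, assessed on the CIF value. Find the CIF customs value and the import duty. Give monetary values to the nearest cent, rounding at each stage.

CIF value: USD 35646.06; import duty: USD 3885.42

CIF = EXW price + pre-shipment costs + freight + insurance
CIF = 23370.88 + 1766.35 + 439.06 + 626.96 + 8805.26 + 637.55 = 35646.06
Import duty = 35646.06 × 10.9% = 3885.42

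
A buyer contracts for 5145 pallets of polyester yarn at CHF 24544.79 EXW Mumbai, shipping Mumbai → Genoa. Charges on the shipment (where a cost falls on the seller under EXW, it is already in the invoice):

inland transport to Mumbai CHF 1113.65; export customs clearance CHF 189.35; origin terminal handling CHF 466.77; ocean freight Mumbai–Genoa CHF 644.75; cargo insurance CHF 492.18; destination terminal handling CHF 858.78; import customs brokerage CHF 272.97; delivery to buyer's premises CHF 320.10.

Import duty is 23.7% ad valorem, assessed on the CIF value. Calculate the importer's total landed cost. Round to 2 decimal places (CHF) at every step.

Total landed cost: CHF 35409.34

EXW: the seller makes goods available at their premises; the buyer bears all onward costs.
CIF value = EXW price + inland to port + export clearance + origin terminal + freight + insurance = 24544.79 + 1113.65 + 189.35 + 466.77 + 644.75 + 492.18 = 27451.49
Import duty = 27451.49 × 23.7% = 6506.00
Buyer bears: inland to port 1113.65 + export clearance 189.35 + origin terminal 466.77 + freight 644.75 + insurance 492.18 + destination terminal 858.78 + brokerage 272.97 + delivery 320.10 + duty 6506.00 = 10864.55
Landed cost = invoice 24544.79 + 10864.55 = 35409.34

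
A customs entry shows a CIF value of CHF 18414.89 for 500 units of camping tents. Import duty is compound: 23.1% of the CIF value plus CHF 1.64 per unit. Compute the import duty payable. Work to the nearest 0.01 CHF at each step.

Ad valorem component: 18414.89 × 23.1% = 4253.84
Specific component: 500 × 1.64 = 820.00
Import duty = 4253.84 + 820.00 = 5073.84

Import duty: CHF 5073.84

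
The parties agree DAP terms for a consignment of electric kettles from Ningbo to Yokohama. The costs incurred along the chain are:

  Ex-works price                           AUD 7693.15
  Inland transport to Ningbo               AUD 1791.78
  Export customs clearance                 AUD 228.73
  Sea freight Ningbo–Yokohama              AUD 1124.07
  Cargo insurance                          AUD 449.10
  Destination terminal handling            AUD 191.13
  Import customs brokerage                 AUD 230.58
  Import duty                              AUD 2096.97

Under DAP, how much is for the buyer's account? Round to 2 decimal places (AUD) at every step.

DAP: the seller bears all costs to the named destination except import duty and clearance.
Seller's account: goods 7693.15 + inland to port 1791.78 + export clearance 228.73 + freight 1124.07 + insurance 449.10 + destination terminal 191.13 = 11477.96
Buyer's account: brokerage 230.58 + duty 2096.97 = 2327.55

Buyer's account: AUD 2327.55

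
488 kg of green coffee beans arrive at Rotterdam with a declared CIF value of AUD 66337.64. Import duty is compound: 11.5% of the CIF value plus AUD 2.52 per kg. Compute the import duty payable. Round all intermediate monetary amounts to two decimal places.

Import duty: AUD 8858.59

Ad valorem component: 66337.64 × 11.5% = 7628.83
Specific component: 488 × 2.52 = 1229.76
Import duty = 7628.83 + 1229.76 = 8858.59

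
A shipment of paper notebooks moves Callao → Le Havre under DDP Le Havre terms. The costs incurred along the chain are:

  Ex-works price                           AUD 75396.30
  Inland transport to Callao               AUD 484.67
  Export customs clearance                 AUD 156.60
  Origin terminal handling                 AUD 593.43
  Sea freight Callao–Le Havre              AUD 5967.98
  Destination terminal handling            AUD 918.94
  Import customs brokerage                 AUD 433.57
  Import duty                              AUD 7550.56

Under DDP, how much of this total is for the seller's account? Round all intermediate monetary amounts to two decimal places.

DDP: the seller bears all costs including import duty.
Seller's account: goods 75396.30 + inland to port 484.67 + export clearance 156.60 + origin terminal 593.43 + freight 5967.98 + destination terminal 918.94 + brokerage 433.57 + duty 7550.56 = 91502.05
Buyer's account: 0.00

Seller's account: AUD 91502.05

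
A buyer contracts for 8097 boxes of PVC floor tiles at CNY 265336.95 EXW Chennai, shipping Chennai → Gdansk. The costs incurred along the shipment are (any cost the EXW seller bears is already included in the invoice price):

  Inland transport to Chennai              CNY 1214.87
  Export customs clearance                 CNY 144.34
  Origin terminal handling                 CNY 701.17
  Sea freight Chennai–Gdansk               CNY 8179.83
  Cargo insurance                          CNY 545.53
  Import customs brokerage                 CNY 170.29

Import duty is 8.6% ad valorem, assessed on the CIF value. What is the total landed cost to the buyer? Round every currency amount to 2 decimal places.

EXW: the seller makes goods available at their premises; the buyer bears all onward costs.
CIF value = EXW price + inland to port + export clearance + origin terminal + freight + insurance = 265336.95 + 1214.87 + 144.34 + 701.17 + 8179.83 + 545.53 = 276122.69
Import duty = 276122.69 × 8.6% = 23746.55
Buyer bears: inland to port 1214.87 + export clearance 144.34 + origin terminal 701.17 + freight 8179.83 + insurance 545.53 + brokerage 170.29 + duty 23746.55 = 34702.58
Landed cost = invoice 265336.95 + 34702.58 = 300039.53

Total landed cost: CNY 300039.53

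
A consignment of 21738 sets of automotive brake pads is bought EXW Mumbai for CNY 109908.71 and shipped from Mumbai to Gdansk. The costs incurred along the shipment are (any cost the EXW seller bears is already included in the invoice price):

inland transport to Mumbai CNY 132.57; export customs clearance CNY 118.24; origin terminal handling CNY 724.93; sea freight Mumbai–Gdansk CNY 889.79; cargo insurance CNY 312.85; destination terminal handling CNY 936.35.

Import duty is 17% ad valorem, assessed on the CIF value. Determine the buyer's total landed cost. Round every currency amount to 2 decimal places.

EXW: the seller makes goods available at their premises; the buyer bears all onward costs.
CIF value = EXW price + inland to port + export clearance + origin terminal + freight + insurance = 109908.71 + 132.57 + 118.24 + 724.93 + 889.79 + 312.85 = 112087.09
Import duty = 112087.09 × 17% = 19054.81
Buyer bears: inland to port 132.57 + export clearance 118.24 + origin terminal 724.93 + freight 889.79 + insurance 312.85 + destination terminal 936.35 + duty 19054.81 = 22169.54
Landed cost = invoice 109908.71 + 22169.54 = 132078.25

Total landed cost: CNY 132078.25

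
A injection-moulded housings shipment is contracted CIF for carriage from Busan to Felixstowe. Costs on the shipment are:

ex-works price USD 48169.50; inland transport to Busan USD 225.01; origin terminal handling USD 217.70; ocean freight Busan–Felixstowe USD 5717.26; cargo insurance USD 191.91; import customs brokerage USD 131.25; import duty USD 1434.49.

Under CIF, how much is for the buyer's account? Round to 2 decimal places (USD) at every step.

Buyer's account: USD 1565.74

CIF: the seller pays costs through ocean freight and marine insurance to the destination port.
Seller's account: goods 48169.50 + inland to port 225.01 + origin terminal 217.70 + freight 5717.26 + insurance 191.91 = 54521.38
Buyer's account: brokerage 131.25 + duty 1434.49 = 1565.74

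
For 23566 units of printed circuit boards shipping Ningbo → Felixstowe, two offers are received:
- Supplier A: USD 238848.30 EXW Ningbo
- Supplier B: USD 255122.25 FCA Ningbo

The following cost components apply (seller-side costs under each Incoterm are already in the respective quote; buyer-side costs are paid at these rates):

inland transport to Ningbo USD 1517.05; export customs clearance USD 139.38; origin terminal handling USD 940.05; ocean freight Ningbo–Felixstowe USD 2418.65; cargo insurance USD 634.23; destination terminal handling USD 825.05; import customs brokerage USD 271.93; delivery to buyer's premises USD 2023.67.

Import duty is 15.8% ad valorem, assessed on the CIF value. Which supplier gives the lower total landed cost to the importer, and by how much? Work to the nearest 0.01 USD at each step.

Supplier A is cheaper by USD 16927.09

Supplier A (EXW):
CIF value = EXW price + inland to port + export clearance + origin terminal + freight + insurance = 238848.30 + 1517.05 + 139.38 + 940.05 + 2418.65 + 634.23 = 244497.66
Import duty = 244497.66 × 15.8% = 38630.63
Buyer bears (A): 1517.05 + 139.38 + 940.05 + 2418.65 + 634.23 + 825.05 + 271.93 + 2023.67 = 8770.01
Landed cost (A) = invoice 238848.30 + 8770.01 + duty 38630.63 = 286248.94
Supplier B (FCA):
CIF value = FCA price + origin terminal + freight + insurance = 255122.25 + 940.05 + 2418.65 + 634.23 = 259115.18
Import duty = 259115.18 × 15.8% = 40940.20
Buyer bears (B): 940.05 + 2418.65 + 634.23 + 825.05 + 271.93 + 2023.67 = 7113.58
Landed cost (B) = invoice 255122.25 + 7113.58 + duty 40940.20 = 303176.03
Difference = |286248.94 − 303176.03| = 16927.09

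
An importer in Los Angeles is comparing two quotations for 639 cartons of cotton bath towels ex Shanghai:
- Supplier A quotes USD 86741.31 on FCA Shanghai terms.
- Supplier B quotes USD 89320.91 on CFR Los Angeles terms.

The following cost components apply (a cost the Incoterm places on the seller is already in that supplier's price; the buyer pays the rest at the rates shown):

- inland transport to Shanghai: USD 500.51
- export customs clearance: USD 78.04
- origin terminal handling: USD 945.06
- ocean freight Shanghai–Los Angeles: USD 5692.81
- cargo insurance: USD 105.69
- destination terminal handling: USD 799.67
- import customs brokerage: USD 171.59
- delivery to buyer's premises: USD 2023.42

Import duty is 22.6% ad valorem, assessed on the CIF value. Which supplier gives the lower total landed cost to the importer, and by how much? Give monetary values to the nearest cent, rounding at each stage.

Supplier B is cheaper by USD 4975.44

Supplier A (FCA):
CIF value = FCA price + origin terminal + freight + insurance = 86741.31 + 945.06 + 5692.81 + 105.69 = 93484.87
Import duty = 93484.87 × 22.6% = 21127.58
Buyer bears (A): 945.06 + 5692.81 + 105.69 + 799.67 + 171.59 + 2023.42 = 9738.24
Landed cost (A) = invoice 86741.31 + 9738.24 + duty 21127.58 = 117607.13
Supplier B (CFR):
CIF value = CFR price + insurance = 89320.91 + 105.69 = 89426.60
Import duty = 89426.60 × 22.6% = 20210.41
Buyer bears (B): 105.69 + 799.67 + 171.59 + 2023.42 = 3100.37
Landed cost (B) = invoice 89320.91 + 3100.37 + duty 20210.41 = 112631.69
Difference = |117607.13 − 112631.69| = 4975.44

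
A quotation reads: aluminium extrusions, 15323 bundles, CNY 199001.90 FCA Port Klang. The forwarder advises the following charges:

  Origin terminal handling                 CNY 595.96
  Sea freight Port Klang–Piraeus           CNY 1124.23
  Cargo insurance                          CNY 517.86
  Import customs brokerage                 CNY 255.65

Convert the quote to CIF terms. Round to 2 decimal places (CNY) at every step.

CIF price: CNY 201239.95

Not relevant to the conversion: brokerage — on the buyer under both terms; not part of either seller's price.
From FCA to CIF, the seller additionally bears: origin terminal, freight, insurance.
CIF price = 199001.90 + 595.96 + 1124.23 + 517.86 = 201239.95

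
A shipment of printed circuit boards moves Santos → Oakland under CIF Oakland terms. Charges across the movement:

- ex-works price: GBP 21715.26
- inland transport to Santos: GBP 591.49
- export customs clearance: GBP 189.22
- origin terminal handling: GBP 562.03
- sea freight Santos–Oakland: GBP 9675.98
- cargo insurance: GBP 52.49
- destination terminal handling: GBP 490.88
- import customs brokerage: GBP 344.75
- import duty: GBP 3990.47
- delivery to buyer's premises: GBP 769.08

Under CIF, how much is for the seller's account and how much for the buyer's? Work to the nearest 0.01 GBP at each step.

CIF: the seller pays costs through ocean freight and marine insurance to the destination port.
Seller's account: goods 21715.26 + inland to port 591.49 + export clearance 189.22 + origin terminal 562.03 + freight 9675.98 + insurance 52.49 = 32786.47
Buyer's account: destination terminal 490.88 + brokerage 344.75 + duty 3990.47 + delivery 769.08 = 5595.18

Seller: GBP 32786.47; buyer: GBP 5595.18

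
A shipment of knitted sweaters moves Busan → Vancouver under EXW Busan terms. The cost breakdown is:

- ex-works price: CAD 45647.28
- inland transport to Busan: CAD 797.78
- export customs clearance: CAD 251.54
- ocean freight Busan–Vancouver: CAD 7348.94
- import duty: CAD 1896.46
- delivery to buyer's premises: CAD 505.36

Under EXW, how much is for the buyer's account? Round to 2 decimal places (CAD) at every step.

EXW: the seller makes goods available at their premises; the buyer bears all onward costs.
Seller's account: goods 45647.28 = 45647.28
Buyer's account: inland to port 797.78 + export clearance 251.54 + freight 7348.94 + duty 1896.46 + delivery 505.36 = 10800.08

Buyer's account: CAD 10800.08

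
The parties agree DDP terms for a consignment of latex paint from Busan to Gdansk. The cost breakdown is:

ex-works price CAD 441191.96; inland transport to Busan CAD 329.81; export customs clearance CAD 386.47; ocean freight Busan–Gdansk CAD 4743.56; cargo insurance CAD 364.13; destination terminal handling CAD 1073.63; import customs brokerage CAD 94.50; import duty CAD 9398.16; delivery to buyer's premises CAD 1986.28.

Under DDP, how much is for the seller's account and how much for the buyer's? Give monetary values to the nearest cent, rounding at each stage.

Seller: CAD 459568.50; buyer: CAD 0.00

DDP: the seller bears all costs including import duty.
Seller's account: goods 441191.96 + inland to port 329.81 + export clearance 386.47 + freight 4743.56 + insurance 364.13 + destination terminal 1073.63 + brokerage 94.50 + duty 9398.16 + delivery 1986.28 = 459568.50
Buyer's account: 0.00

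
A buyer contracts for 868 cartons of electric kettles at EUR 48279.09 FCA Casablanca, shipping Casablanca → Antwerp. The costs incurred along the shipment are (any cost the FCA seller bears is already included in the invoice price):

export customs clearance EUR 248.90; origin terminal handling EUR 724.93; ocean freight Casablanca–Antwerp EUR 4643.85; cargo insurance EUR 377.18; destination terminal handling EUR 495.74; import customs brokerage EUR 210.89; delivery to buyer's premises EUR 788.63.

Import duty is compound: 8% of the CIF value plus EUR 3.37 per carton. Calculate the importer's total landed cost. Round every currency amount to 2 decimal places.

FCA: the seller delivers export-cleared goods to the carrier; the buyer bears costs from that point.
Already in the invoice (seller's account under FCA): export clearance — exclude.
CIF value = FCA price + origin terminal + freight + insurance = 48279.09 + 724.93 + 4643.85 + 377.18 = 54025.05
Ad valorem component: 54025.05 × 8% = 4322.00
Specific component: 868 × 3.37 = 2925.16
Import duty = 4322.00 + 2925.16 = 7247.16
Buyer bears: origin terminal 724.93 + freight 4643.85 + insurance 377.18 + destination terminal 495.74 + brokerage 210.89 + delivery 788.63 + duty 7247.16 = 14488.38
Landed cost = invoice 48279.09 + 14488.38 = 62767.47

Total landed cost: EUR 62767.47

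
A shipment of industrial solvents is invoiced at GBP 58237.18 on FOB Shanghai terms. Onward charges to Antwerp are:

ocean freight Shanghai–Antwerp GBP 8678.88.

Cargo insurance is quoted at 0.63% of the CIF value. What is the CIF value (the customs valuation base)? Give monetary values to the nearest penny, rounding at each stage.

CIF value: GBP 67340.30

Let C be the CIF value. C = FOB price + freight + 0.63% × C
C − 0.63% × C = 58237.18 + 8678.88
0.9937 × C = 66916.06
C = 66916.06 / 0.9937 = 67340.30
Insurance premium = 0.63% × 67340.30 = 424.24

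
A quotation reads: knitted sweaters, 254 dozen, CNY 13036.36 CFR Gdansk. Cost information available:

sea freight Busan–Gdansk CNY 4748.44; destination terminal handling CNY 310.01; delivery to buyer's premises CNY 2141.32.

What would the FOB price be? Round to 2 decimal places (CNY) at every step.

FOB price: CNY 8287.92

Not relevant to the conversion: delivery, destination terminal — on the buyer under both terms; not part of either seller's price.
From CFR to FOB, the seller no longer bears: freight.
FOB price = 13036.36 − 4748.44 = 8287.92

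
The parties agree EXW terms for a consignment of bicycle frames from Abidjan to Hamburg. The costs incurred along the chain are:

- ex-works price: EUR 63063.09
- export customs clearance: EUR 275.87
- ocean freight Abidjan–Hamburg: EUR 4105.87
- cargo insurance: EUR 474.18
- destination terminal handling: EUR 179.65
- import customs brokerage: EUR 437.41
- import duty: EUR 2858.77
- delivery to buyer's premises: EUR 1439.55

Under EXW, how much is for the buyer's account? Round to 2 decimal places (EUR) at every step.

Buyer's account: EUR 9771.30

EXW: the seller makes goods available at their premises; the buyer bears all onward costs.
Seller's account: goods 63063.09 = 63063.09
Buyer's account: export clearance 275.87 + freight 4105.87 + insurance 474.18 + destination terminal 179.65 + brokerage 437.41 + duty 2858.77 + delivery 1439.55 = 9771.30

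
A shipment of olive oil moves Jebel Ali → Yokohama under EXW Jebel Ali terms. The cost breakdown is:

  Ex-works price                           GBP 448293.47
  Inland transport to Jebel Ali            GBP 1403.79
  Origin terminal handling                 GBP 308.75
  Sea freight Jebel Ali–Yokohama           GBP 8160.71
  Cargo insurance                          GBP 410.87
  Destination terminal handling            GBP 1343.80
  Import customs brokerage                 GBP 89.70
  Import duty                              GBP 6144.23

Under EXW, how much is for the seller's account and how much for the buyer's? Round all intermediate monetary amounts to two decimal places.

EXW: the seller makes goods available at their premises; the buyer bears all onward costs.
Seller's account: goods 448293.47 = 448293.47
Buyer's account: inland to port 1403.79 + origin terminal 308.75 + freight 8160.71 + insurance 410.87 + destination terminal 1343.80 + brokerage 89.70 + duty 6144.23 = 17861.85

Seller: GBP 448293.47; buyer: GBP 17861.85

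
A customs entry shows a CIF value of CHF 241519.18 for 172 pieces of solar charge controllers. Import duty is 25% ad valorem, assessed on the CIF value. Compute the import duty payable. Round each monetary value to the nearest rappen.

Import duty: CHF 60379.80

Import duty = 241519.18 × 25% = 60379.80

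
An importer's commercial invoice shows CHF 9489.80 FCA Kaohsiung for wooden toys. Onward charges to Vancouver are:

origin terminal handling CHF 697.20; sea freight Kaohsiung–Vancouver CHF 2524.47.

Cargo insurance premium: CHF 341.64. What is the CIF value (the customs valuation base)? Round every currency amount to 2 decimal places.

CIF value: CHF 13053.11

CIF = FCA price + pre-shipment costs + freight + insurance
CIF = 9489.80 + 697.20 + 2524.47 + 341.64 = 13053.11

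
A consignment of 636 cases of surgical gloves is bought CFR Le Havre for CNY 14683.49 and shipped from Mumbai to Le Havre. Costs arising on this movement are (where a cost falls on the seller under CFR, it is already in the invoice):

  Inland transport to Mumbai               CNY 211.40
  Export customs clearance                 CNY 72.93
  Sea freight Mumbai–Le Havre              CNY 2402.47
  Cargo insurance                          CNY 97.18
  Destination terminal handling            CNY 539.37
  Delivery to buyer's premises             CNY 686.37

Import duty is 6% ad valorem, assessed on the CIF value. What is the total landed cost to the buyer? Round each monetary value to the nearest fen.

CFR: the seller pays costs through ocean freight to the destination port, but not insurance.
Already in the invoice (seller's account under CFR): inland to port, export clearance, freight — exclude.
CIF value = CFR price + insurance = 14683.49 + 97.18 = 14780.67
Import duty = 14780.67 × 6% = 886.84
Buyer bears: insurance 97.18 + destination terminal 539.37 + delivery 686.37 + duty 886.84 = 2209.76
Landed cost = invoice 14683.49 + 2209.76 = 16893.25

Total landed cost: CNY 16893.25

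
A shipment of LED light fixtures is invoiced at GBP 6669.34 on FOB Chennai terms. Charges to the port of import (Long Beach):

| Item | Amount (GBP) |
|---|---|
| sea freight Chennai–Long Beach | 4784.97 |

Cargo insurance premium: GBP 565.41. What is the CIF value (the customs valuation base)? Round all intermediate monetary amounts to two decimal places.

CIF = FOB price + freight + insurance
CIF = 6669.34 + 4784.97 + 565.41 = 12019.72

CIF value: GBP 12019.72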